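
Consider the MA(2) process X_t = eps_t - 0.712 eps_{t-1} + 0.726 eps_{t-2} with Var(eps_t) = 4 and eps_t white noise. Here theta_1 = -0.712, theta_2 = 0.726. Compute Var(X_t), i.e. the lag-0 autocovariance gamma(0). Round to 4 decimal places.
\gamma(0) = 8.1361

For an MA(q) process X_t = eps_t + sum_i theta_i eps_{t-i} with
Var(eps_t) = sigma^2, the variance is
  gamma(0) = sigma^2 * (1 + sum_i theta_i^2).
  sum_i theta_i^2 = (-0.712)^2 + (0.726)^2 = 0.506944 + 0.527076 = 1.03402.
  gamma(0) = 4 * (1 + 1.03402) = 4 * 2.03402 = 8.13608, which rounds to 8.1361.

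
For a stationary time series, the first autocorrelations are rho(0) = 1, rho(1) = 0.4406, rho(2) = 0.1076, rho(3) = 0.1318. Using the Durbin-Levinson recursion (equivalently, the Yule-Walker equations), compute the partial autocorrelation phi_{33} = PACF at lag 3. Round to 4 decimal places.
\phi_{33} = 0.1589

The PACF at lag k is phi_{kk}, the last component of the solution
to the Yule-Walker system G_k phi = r_k where
  (G_k)_{ij} = rho(|i - j|), (r_k)_i = rho(i), i,j = 1..k.
Equivalently, Durbin-Levinson gives phi_{kk} iteratively:
  phi_{11} = rho(1)
  phi_{kk} = [rho(k) - sum_{j=1..k-1} phi_{k-1,j} rho(k-j)]
            / [1 - sum_{j=1..k-1} phi_{k-1,j} rho(j)],
  phi_{k,j} = phi_{k-1,j} - phi_{kk} phi_{k-1,k-j},  j = 1..k-1.
Step k = 1:
  phi_11 = rho(1) = 0.4406.
Step k = 2:
  phi_22 = [rho(2) - phi_11 rho(1)] / [1 - phi_11 rho(1)] = [0.1076 - (0.4406)(0.4406)] / [1 - (0.4406)(0.4406)]
         = -0.08652836 / 0.80587164 = -0.107372.
  Update: phi_21 = phi_11 - phi_22 phi_11 = 0.4406 - (-0.107372)(0.4406) = 0.487908.
Step k = 3:
  phi_33 = [rho(3) - phi_21 rho(2) - phi_22 rho(1)] / [1 - phi_21 rho(1) - phi_22 rho(2)]
    numerator   = 0.1318 - (0.487908)(0.1076) - (-0.107372)(0.4406) = 0.12660934
    denominator = 1 - (0.487908)(0.4406) - (-0.107372)(0.1076) = 0.79658088
  phi_33 = 0.12660934 / 0.79658088 = 0.1589.
Therefore phi_{33} = 0.1589.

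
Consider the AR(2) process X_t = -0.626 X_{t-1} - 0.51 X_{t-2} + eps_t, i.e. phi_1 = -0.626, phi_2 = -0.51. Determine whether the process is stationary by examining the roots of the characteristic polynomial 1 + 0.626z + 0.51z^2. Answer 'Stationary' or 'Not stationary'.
\text{Stationary}

The AR(p) characteristic polynomial is P(z) = 1 + 0.626z + 0.51z^2.
Stationarity requires all roots to lie outside the unit circle, i.e. |z| > 1 for every root.
Set 1 + (0.626) z + (0.51) z^2 = 0, i.e. a z^2 + b z + c = 0 with a = 0.51, b = 0.626, c = 1.
Discriminant D = b^2 - 4ac = (0.626)^2 - 4*(0.51)*1 = 0.391876 - (2.04) = -1.648124.
D < 0, so the roots are the complex-conjugate pair z = (-b +/- i sqrt(-D)) / (2a) = -0.6137 +/- 1.2586i.
For a conjugate pair |z|^2 = z * conj(z) = (product of roots) = c/a = 1/(0.51) = 1.960784, so |z| = sqrt(1.960784) = 1.4003 for both roots.
Moduli of all roots: 1.4003, 1.4003.
All moduli strictly greater than 1? Yes.
Verdict: Stationary.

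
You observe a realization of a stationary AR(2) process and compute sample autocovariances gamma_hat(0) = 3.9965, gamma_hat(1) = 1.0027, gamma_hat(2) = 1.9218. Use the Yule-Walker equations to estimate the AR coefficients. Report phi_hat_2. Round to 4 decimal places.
\hat\phi_{2} = 0.4460

The Yule-Walker equations for an AR(p) process read, in matrix form,
  Gamma_p phi = r_p,   with   (Gamma_p)_{ij} = gamma(|i - j|),
                       (r_p)_i = gamma(i),   i,j = 1..p.
Substitute the sample gammas (Toeplitz matrix and right-hand side of size 2):
  Gamma_p = [[3.9965, 1.0027], [1.0027, 3.9965]]
  r_p     = [1.0027, 1.9218]
Written out:
  3.9965 phi_1 + 1.0027 phi_2 = 1.0027
  1.0027 phi_1 + 3.9965 phi_2 = 1.9218
Solve by Cramer's rule:
  det = gamma(0)^2 - gamma(1)^2 = (3.9965)^2 - (1.0027)^2 = 15.97201225 - 1.00540729 = 14.96660496
  phi_hat_1 = [gamma(1) gamma(0) - gamma(1) gamma(2)] / det = [(1.0027)(3.9965) - (1.0027)(1.9218)] / 14.96660496 = 2.08030169 / 14.96660496 = 0.139
  phi_hat_2 = [gamma(0) gamma(2) - gamma(1)^2] / det = [(3.9965)(1.9218) - (1.0027)^2] / 14.96660496 = 6.67506641 / 14.96660496 = 0.446
So phi_hat = [0.1390, 0.4460].
Therefore phi_hat_2 = 0.4460.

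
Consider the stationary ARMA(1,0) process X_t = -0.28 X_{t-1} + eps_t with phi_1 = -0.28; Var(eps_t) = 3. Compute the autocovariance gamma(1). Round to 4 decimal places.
\gamma(1) = -0.9115

Multiply the model equation by X_{t-k} and take expectations. With theta_0 = psi_0 = 1 and psi_j the MA(infinity) weights, this gives
  gamma(k) - sum_i phi_i gamma(k-i) = c_k,
  c_k = sigma^2 * sum_{j=k..q} theta_j psi_{j-k}   (c_k = 0 for k > q),
using gamma(-m) = gamma(m).
Pure AR (q = 0): c_0 = sigma^2 = 3, c_k = 0 for k >= 1.
Equations for k = 0 and k = 1 (AR order 1):
  gamma(0) = phi_1 gamma(1) + c_0
  gamma(1) = phi_1 gamma(0) + c_1
Substituting the second into the first: gamma(0) (1 - phi_1^2) = c_0 + phi_1 c_1, so
  gamma(0) = c_0 / (1 - phi_1^2) = 3 / (1 - (-0.28)^2) = 3 / 0.9216 = 3.255208.
  gamma(1) = phi_1 gamma(0) = (-0.28)(3.255208) = -0.911458.
Therefore gamma(1) = -0.9115 (to 4 decimal places).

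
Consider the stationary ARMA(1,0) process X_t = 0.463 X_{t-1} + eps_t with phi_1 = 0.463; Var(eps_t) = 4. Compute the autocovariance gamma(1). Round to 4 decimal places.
\gamma(1) = 2.3573

Multiply the model equation by X_{t-k} and take expectations. With theta_0 = psi_0 = 1 and psi_j the MA(infinity) weights, this gives
  gamma(k) - sum_i phi_i gamma(k-i) = c_k,
  c_k = sigma^2 * sum_{j=k..q} theta_j psi_{j-k}   (c_k = 0 for k > q),
using gamma(-m) = gamma(m).
Pure AR (q = 0): c_0 = sigma^2 = 4, c_k = 0 for k >= 1.
Equations for k = 0 and k = 1 (AR order 1):
  gamma(0) = phi_1 gamma(1) + c_0
  gamma(1) = phi_1 gamma(0) + c_1
Substituting the second into the first: gamma(0) (1 - phi_1^2) = c_0 + phi_1 c_1, so
  gamma(0) = c_0 / (1 - phi_1^2) = 4 / (1 - (0.463)^2) = 4 / 0.785631 = 5.091449.
  gamma(1) = phi_1 gamma(0) = (0.463)(5.091449) = 2.357341.
Therefore gamma(1) = 2.3573 (to 4 decimal places).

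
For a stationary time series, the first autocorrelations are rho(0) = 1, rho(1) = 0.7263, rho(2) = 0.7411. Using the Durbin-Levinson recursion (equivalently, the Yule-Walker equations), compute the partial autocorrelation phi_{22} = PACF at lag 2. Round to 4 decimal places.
\phi_{22} = 0.4520

The PACF at lag k is phi_{kk}, the last component of the solution
to the Yule-Walker system G_k phi = r_k where
  (G_k)_{ij} = rho(|i - j|), (r_k)_i = rho(i), i,j = 1..k.
Equivalently, Durbin-Levinson gives phi_{kk} iteratively:
  phi_{11} = rho(1)
  phi_{kk} = [rho(k) - sum_{j=1..k-1} phi_{k-1,j} rho(k-j)]
            / [1 - sum_{j=1..k-1} phi_{k-1,j} rho(j)],
  phi_{k,j} = phi_{k-1,j} - phi_{kk} phi_{k-1,k-j},  j = 1..k-1.
Step k = 1:
  phi_11 = rho(1) = 0.7263.
Step k = 2:
  phi_22 = [rho(2) - phi_11 rho(1)] / [1 - phi_11 rho(1)] = [0.7411 - (0.7263)(0.7263)] / [1 - (0.7263)(0.7263)]
         = 0.21358831 / 0.47248831 = 0.452.
Therefore phi_{22} = 0.4520.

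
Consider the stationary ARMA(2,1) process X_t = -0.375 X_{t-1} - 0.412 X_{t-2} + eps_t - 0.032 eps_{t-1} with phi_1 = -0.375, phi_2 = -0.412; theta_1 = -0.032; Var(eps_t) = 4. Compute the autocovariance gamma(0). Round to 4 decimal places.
\gamma(0) = 5.2768

Multiply the model equation by X_{t-k} and take expectations. With theta_0 = psi_0 = 1 and psi_j the MA(infinity) weights, this gives
  gamma(k) - sum_i phi_i gamma(k-i) = c_k,
  c_k = sigma^2 * sum_{j=k..q} theta_j psi_{j-k}   (c_k = 0 for k > q),
using gamma(-m) = gamma(m).
psi-weights needed (psi_j = theta_j + sum_i phi_i psi_{j-i}):
  psi_1 = theta_1 + phi_1 = -0.032 + (-0.375) = -0.407
Right-hand sides:
  c_0 = sigma^2 (1 + theta_1 psi_1) = 4 * (1 + (-0.032)(-0.407)) = 4 * 1.013024 = 4.052096
  c_1 = sigma^2 theta_1 = 4 * (-0.032) = -0.128
  c_2 = 0
Equations for k = 0, 1, 2 (AR order 2, c_2 = 0):
  (E0) gamma(0) = phi_1 gamma(1) + phi_2 gamma(2) + c_0
  (E1) gamma(1) = phi_1 gamma(0) + phi_2 gamma(1) + c_1
  (E2) gamma(2) = phi_1 gamma(1) + phi_2 gamma(0)
From (E1): gamma(1) = A gamma(0) + B with
  A = phi_1 / (1 - phi_2) = -0.375 / 1.412 = -0.265581,   B = c_1 / (1 - phi_2) = -0.128 / 1.412 = -0.090652.
Insert (E2) into (E0): gamma(0) (1 - phi_2^2) = phi_1 (1 + phi_2) gamma(1) + c_0.
  phi_1 (1 + phi_2) = (-0.375)(0.588) = -0.2205,   1 - phi_2^2 = 0.830256.
Replace gamma(1) by A gamma(0) + B and collect gamma(0):
  gamma(0) [0.830256 - (-0.2205)(-0.265581)] = (-0.2205)(-0.090652) + 4.052096
  gamma(0) * 0.771695 = 4.072085
  gamma(0) = 4.072085 / 0.771695 = 5.276803.
Therefore gamma(0) = 5.2768 (to 4 decimal places).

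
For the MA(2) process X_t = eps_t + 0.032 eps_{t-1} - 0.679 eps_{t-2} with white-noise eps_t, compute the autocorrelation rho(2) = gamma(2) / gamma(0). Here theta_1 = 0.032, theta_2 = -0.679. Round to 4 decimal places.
\rho(2) = -0.4644

For an MA(q) process with theta_0 = 1, the autocovariance is
  gamma(k) = sigma^2 * sum_{i=0..q-k} theta_i * theta_{i+k},
and rho(k) = gamma(k) / gamma(0). Sigma^2 cancels.
  numerator   = (1)*(-0.679) = -0.679.
  denominator = (1)^2 + (0.032)^2 + (-0.679)^2 = 1.462065.
  rho(2) = -0.679 / 1.462065 = -0.4644.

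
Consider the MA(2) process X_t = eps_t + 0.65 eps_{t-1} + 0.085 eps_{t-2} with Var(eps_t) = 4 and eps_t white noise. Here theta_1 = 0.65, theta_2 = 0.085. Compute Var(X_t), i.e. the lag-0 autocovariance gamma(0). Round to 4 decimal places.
\gamma(0) = 5.7189

For an MA(q) process X_t = eps_t + sum_i theta_i eps_{t-i} with
Var(eps_t) = sigma^2, the variance is
  gamma(0) = sigma^2 * (1 + sum_i theta_i^2).
  sum_i theta_i^2 = (0.65)^2 + (0.085)^2 = 0.4225 + 0.007225 = 0.429725.
  gamma(0) = 4 * (1 + 0.429725) = 4 * 1.429725 = 5.7189.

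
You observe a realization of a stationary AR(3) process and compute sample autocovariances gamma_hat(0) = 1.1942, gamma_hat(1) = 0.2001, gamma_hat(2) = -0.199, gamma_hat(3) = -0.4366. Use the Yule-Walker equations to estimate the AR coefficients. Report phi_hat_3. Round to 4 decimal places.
\hat\phi_{3} = -0.3200

The Yule-Walker equations for an AR(p) process read, in matrix form,
  Gamma_p phi = r_p,   with   (Gamma_p)_{ij} = gamma(|i - j|),
                       (r_p)_i = gamma(i),   i,j = 1..p.
Substitute the sample gammas (Toeplitz matrix and right-hand side of size 3):
  Gamma_p = [[1.1942, 0.2001, -0.199], [0.2001, 1.1942, 0.2001], [-0.199, 0.2001, 1.1942]]
  r_p     = [0.2001, -0.199, -0.4366]
Written out (R1..R3):
  (R1) 1.1942 phi_1 + 0.2001 phi_2 - 0.199 phi_3 = 0.2001
  (R2) 0.2001 phi_1 + 1.1942 phi_2 + 0.2001 phi_3 = -0.199
  (R3) -0.199 phi_1 + 0.2001 phi_2 + 1.1942 phi_3 = -0.4366
Gaussian elimination:
  R2 <- R2 - (0.2001/1.1942) R1 = R2 - (0.16756) R1:  1.160671 phi_2 + 0.233444 phi_3 = -0.232529
  R3 <- R3 - (-0.199/1.1942) R1 = R3 - (-0.166639) R1:  0.233444 phi_2 + 1.161039 phi_3 = -0.403256
  R3 <- R3 - (0.233444/1.160671) R2 = R3 - (0.201129) R2:  1.114086 phi_3 = -0.356487
Back-substitution:
  phi_hat_3 = -0.356487 / 1.114086 = -0.319982
  phi_hat_2 = (-0.232529 - (0.233444)(-0.319982)) / 1.160671 = -0.135982
  phi_hat_1 = (0.2001 - (0.2001)(-0.135982) - (-0.199)(-0.319982)) / 1.1942 = 0.137024
So phi_hat = [0.1370, -0.1360, -0.3200].
Therefore phi_hat_3 = -0.3200.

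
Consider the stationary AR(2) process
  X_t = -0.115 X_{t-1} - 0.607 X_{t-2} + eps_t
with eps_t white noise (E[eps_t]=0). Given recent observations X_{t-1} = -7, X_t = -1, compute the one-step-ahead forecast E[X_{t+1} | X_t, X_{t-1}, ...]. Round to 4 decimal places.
E[X_{t+1} \mid \mathcal F_t] = 4.3640

For an AR(p) model X_t = c + sum_i phi_i X_{t-i} + eps_t, the
one-step-ahead conditional mean is
  E[X_{t+1} | X_t, ...] = c + sum_i phi_i X_{t+1-i}.
Substitute known values:
  E[X_{t+1} | ...] = (-0.115) * (-1) + (-0.607) * (-7)
                   = 4.3640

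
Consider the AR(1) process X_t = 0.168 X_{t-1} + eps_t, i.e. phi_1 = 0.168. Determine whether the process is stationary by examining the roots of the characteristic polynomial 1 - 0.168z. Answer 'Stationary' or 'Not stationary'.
\text{Stationary}

The AR(p) characteristic polynomial is P(z) = 1 - 0.168z.
Stationarity requires all roots to lie outside the unit circle, i.e. |z| > 1 for every root.
This is linear in z: 1 + (-0.168) z = 0  =>  z = -1/(-0.168) = 5.952381,  |z| = 5.952381.
Moduli of all roots: 5.9524.
All moduli strictly greater than 1? Yes.
Verdict: Stationary.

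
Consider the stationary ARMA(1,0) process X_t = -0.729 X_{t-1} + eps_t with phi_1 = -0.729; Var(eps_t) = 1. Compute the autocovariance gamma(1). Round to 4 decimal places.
\gamma(1) = -1.5558

Multiply the model equation by X_{t-k} and take expectations. With theta_0 = psi_0 = 1 and psi_j the MA(infinity) weights, this gives
  gamma(k) - sum_i phi_i gamma(k-i) = c_k,
  c_k = sigma^2 * sum_{j=k..q} theta_j psi_{j-k}   (c_k = 0 for k > q),
using gamma(-m) = gamma(m).
Pure AR (q = 0): c_0 = sigma^2 = 1, c_k = 0 for k >= 1.
Equations for k = 0 and k = 1 (AR order 1):
  gamma(0) = phi_1 gamma(1) + c_0
  gamma(1) = phi_1 gamma(0) + c_1
Substituting the second into the first: gamma(0) (1 - phi_1^2) = c_0 + phi_1 c_1, so
  gamma(0) = c_0 / (1 - phi_1^2) = 1 / (1 - (-0.729)^2) = 1 / 0.468559 = 2.134203.
  gamma(1) = phi_1 gamma(0) = (-0.729)(2.134203) = -1.555834.
Therefore gamma(1) = -1.5558 (to 4 decimal places).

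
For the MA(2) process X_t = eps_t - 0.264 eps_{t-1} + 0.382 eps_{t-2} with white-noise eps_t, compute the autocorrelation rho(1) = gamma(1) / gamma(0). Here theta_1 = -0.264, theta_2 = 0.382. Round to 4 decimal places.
\rho(1) = -0.3001

For an MA(q) process with theta_0 = 1, the autocovariance is
  gamma(k) = sigma^2 * sum_{i=0..q-k} theta_i * theta_{i+k},
and rho(k) = gamma(k) / gamma(0). Sigma^2 cancels.
  numerator   = (1)*(-0.264) + (-0.264)*(0.382) = -0.364848.
  denominator = (1)^2 + (-0.264)^2 + (0.382)^2 = 1.21562.
  rho(1) = -0.364848 / 1.21562 = -0.3001.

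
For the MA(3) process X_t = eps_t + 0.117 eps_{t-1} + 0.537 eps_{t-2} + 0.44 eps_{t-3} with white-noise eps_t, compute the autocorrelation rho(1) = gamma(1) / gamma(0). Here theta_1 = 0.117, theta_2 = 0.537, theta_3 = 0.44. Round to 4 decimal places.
\rho(1) = 0.2782

For an MA(q) process with theta_0 = 1, the autocovariance is
  gamma(k) = sigma^2 * sum_{i=0..q-k} theta_i * theta_{i+k},
and rho(k) = gamma(k) / gamma(0). Sigma^2 cancels.
  numerator   = (1)*(0.117) + (0.117)*(0.537) + (0.537)*(0.44) = 0.416109.
  denominator = (1)^2 + (0.117)^2 + (0.537)^2 + (0.44)^2 = 1.495658.
  rho(1) = 0.416109 / 1.495658 = 0.2782.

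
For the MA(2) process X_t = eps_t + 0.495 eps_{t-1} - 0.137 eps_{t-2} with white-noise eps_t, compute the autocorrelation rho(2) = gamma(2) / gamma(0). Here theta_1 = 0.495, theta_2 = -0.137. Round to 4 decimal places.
\rho(2) = -0.1084

For an MA(q) process with theta_0 = 1, the autocovariance is
  gamma(k) = sigma^2 * sum_{i=0..q-k} theta_i * theta_{i+k},
and rho(k) = gamma(k) / gamma(0). Sigma^2 cancels.
  numerator   = (1)*(-0.137) = -0.137.
  denominator = (1)^2 + (0.495)^2 + (-0.137)^2 = 1.263794.
  rho(2) = -0.137 / 1.263794 = -0.1084.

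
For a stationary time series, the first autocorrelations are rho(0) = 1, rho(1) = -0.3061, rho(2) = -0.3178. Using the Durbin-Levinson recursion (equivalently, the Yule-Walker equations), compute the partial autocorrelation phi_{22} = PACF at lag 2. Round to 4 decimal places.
\phi_{22} = -0.4540

The PACF at lag k is phi_{kk}, the last component of the solution
to the Yule-Walker system G_k phi = r_k where
  (G_k)_{ij} = rho(|i - j|), (r_k)_i = rho(i), i,j = 1..k.
Equivalently, Durbin-Levinson gives phi_{kk} iteratively:
  phi_{11} = rho(1)
  phi_{kk} = [rho(k) - sum_{j=1..k-1} phi_{k-1,j} rho(k-j)]
            / [1 - sum_{j=1..k-1} phi_{k-1,j} rho(j)],
  phi_{k,j} = phi_{k-1,j} - phi_{kk} phi_{k-1,k-j},  j = 1..k-1.
Step k = 1:
  phi_11 = rho(1) = -0.3061.
Step k = 2:
  phi_22 = [rho(2) - phi_11 rho(1)] / [1 - phi_11 rho(1)] = [-0.3178 - (-0.3061)(-0.3061)] / [1 - (-0.3061)(-0.3061)]
         = -0.41149721 / 0.90630279 = -0.454.
Therefore phi_{22} = -0.4540.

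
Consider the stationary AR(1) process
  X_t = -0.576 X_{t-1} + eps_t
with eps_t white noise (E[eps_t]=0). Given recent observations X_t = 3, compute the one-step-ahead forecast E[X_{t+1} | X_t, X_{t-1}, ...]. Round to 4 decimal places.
E[X_{t+1} \mid \mathcal F_t] = -1.7280

For an AR(p) model X_t = c + sum_i phi_i X_{t-i} + eps_t, the
one-step-ahead conditional mean is
  E[X_{t+1} | X_t, ...] = c + sum_i phi_i X_{t+1-i}.
Substitute known values:
  E[X_{t+1} | ...] = (-0.576) * (3)
                   = -1.7280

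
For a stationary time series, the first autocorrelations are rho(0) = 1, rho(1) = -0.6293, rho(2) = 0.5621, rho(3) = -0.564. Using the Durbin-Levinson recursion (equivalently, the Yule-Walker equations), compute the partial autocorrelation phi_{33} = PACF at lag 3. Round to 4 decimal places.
\phi_{33} = -0.2409

The PACF at lag k is phi_{kk}, the last component of the solution
to the Yule-Walker system G_k phi = r_k where
  (G_k)_{ij} = rho(|i - j|), (r_k)_i = rho(i), i,j = 1..k.
Equivalently, Durbin-Levinson gives phi_{kk} iteratively:
  phi_{11} = rho(1)
  phi_{kk} = [rho(k) - sum_{j=1..k-1} phi_{k-1,j} rho(k-j)]
            / [1 - sum_{j=1..k-1} phi_{k-1,j} rho(j)],
  phi_{k,j} = phi_{k-1,j} - phi_{kk} phi_{k-1,k-j},  j = 1..k-1.
Step k = 1:
  phi_11 = rho(1) = -0.6293.
Step k = 2:
  phi_22 = [rho(2) - phi_11 rho(1)] / [1 - phi_11 rho(1)] = [0.5621 - (-0.6293)(-0.6293)] / [1 - (-0.6293)(-0.6293)]
         = 0.16608151 / 0.60398151 = 0.274978.
  Update: phi_21 = phi_11 - phi_22 phi_11 = -0.6293 - (0.274978)(-0.6293) = -0.456256.
Step k = 3:
  phi_33 = [rho(3) - phi_21 rho(2) - phi_22 rho(1)] / [1 - phi_21 rho(1) - phi_22 rho(2)]
    numerator   = -0.564 - (-0.456256)(0.5621) - (0.274978)(-0.6293) = -0.13449471
    denominator = 1 - (-0.456256)(-0.6293) - (0.274978)(0.5621) = 0.55831278
  phi_33 = -0.13449471 / 0.55831278 = -0.2409.
Therefore phi_{33} = -0.2409.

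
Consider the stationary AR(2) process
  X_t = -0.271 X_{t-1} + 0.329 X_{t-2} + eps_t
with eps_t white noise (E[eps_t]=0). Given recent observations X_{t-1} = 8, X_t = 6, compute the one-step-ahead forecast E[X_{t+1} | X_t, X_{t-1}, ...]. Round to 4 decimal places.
E[X_{t+1} \mid \mathcal F_t] = 1.0060

For an AR(p) model X_t = c + sum_i phi_i X_{t-i} + eps_t, the
one-step-ahead conditional mean is
  E[X_{t+1} | X_t, ...] = c + sum_i phi_i X_{t+1-i}.
Substitute known values:
  E[X_{t+1} | ...] = (-0.271) * (6) + (0.329) * (8)
                   = 1.0060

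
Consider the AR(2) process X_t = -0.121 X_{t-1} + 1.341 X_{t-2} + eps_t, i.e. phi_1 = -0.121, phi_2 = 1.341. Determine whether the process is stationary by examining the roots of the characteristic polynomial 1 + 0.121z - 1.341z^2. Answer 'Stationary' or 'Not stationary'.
\text{Not stationary}

The AR(p) characteristic polynomial is P(z) = 1 + 0.121z - 1.341z^2.
Stationarity requires all roots to lie outside the unit circle, i.e. |z| > 1 for every root.
Set 1 + (0.121) z + (-1.341) z^2 = 0, i.e. a z^2 + b z + c = 0 with a = -1.341, b = 0.121, c = 1.
Discriminant D = b^2 - 4ac = (0.121)^2 - 4*(-1.341)*1 = 0.014641 - (-5.364) = 5.378641.
D >= 0, so the roots are real: z = (-b +/- sqrt(D)) / (2a) = (-0.121 +/- 2.31919) / (-2.682).
  z_1 = (-0.121 + 2.31919) / (-2.682) = -0.8196,   |z_1| = 0.8196.
  z_2 = (-0.121 - 2.31919) / (-2.682) = 0.9098,   |z_2| = 0.9098.
Moduli of all roots: 0.8196, 0.9098.
All moduli strictly greater than 1? No.
Verdict: Not stationary.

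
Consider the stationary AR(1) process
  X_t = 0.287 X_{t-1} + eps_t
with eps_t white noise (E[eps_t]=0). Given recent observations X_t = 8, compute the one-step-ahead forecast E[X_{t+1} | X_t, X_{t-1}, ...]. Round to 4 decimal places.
E[X_{t+1} \mid \mathcal F_t] = 2.2960

For an AR(p) model X_t = c + sum_i phi_i X_{t-i} + eps_t, the
one-step-ahead conditional mean is
  E[X_{t+1} | X_t, ...] = c + sum_i phi_i X_{t+1-i}.
Substitute known values:
  E[X_{t+1} | ...] = (0.287) * (8)
                   = 2.2960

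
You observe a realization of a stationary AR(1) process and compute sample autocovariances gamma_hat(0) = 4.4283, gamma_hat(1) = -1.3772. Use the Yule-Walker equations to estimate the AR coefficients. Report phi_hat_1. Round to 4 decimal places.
\hat\phi_{1} = -0.3110

The Yule-Walker equations for an AR(p) process read, in matrix form,
  Gamma_p phi = r_p,   with   (Gamma_p)_{ij} = gamma(|i - j|),
                       (r_p)_i = gamma(i),   i,j = 1..p.
Substitute the sample gammas (Toeplitz matrix and right-hand side of size 1):
  Gamma_p = [[4.4283]]
  r_p     = [-1.3772]
With p = 1 this is the single equation gamma(0) phi_1 = gamma(1):
  phi_hat_1 = gamma(1) / gamma(0) = -1.3772 / 4.4283 = -0.3110.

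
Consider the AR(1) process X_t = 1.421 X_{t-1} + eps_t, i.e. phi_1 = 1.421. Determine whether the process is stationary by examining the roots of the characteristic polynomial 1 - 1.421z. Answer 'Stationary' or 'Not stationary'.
\text{Not stationary}

The AR(p) characteristic polynomial is P(z) = 1 - 1.421z.
Stationarity requires all roots to lie outside the unit circle, i.e. |z| > 1 for every root.
This is linear in z: 1 + (-1.421) z = 0  =>  z = -1/(-1.421) = 0.70373,  |z| = 0.70373.
Moduli of all roots: 0.7037.
All moduli strictly greater than 1? No.
Verdict: Not stationary.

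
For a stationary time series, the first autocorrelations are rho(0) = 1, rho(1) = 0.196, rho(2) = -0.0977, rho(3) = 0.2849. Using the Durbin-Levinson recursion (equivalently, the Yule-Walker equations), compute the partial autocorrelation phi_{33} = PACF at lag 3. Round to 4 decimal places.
\phi_{33} = 0.3550

The PACF at lag k is phi_{kk}, the last component of the solution
to the Yule-Walker system G_k phi = r_k where
  (G_k)_{ij} = rho(|i - j|), (r_k)_i = rho(i), i,j = 1..k.
Equivalently, Durbin-Levinson gives phi_{kk} iteratively:
  phi_{11} = rho(1)
  phi_{kk} = [rho(k) - sum_{j=1..k-1} phi_{k-1,j} rho(k-j)]
            / [1 - sum_{j=1..k-1} phi_{k-1,j} rho(j)],
  phi_{k,j} = phi_{k-1,j} - phi_{kk} phi_{k-1,k-j},  j = 1..k-1.
Step k = 1:
  phi_11 = rho(1) = 0.196.
Step k = 2:
  phi_22 = [rho(2) - phi_11 rho(1)] / [1 - phi_11 rho(1)] = [-0.0977 - (0.196)(0.196)] / [1 - (0.196)(0.196)]
         = -0.136116 / 0.961584 = -0.141554.
  Update: phi_21 = phi_11 - phi_22 phi_11 = 0.196 - (-0.141554)(0.196) = 0.223745.
Step k = 3:
  phi_33 = [rho(3) - phi_21 rho(2) - phi_22 rho(1)] / [1 - phi_21 rho(1) - phi_22 rho(2)]
    numerator   = 0.2849 - (0.223745)(-0.0977) - (-0.141554)(0.196) = 0.33450442
    denominator = 1 - (0.223745)(0.196) - (-0.141554)(-0.0977) = 0.94231624
  phi_33 = 0.33450442 / 0.94231624 = 0.355.
Therefore phi_{33} = 0.3550.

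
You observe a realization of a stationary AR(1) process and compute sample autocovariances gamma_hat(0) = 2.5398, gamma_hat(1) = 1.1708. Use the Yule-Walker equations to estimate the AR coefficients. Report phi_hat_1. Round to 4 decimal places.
\hat\phi_{1} = 0.4610

The Yule-Walker equations for an AR(p) process read, in matrix form,
  Gamma_p phi = r_p,   with   (Gamma_p)_{ij} = gamma(|i - j|),
                       (r_p)_i = gamma(i),   i,j = 1..p.
Substitute the sample gammas (Toeplitz matrix and right-hand side of size 1):
  Gamma_p = [[2.5398]]
  r_p     = [1.1708]
With p = 1 this is the single equation gamma(0) phi_1 = gamma(1):
  phi_hat_1 = gamma(1) / gamma(0) = 1.1708 / 2.5398 = 0.4610.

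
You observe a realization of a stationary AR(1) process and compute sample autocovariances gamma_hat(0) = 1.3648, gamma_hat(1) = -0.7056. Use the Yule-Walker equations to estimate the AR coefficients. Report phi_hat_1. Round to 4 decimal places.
\hat\phi_{1} = -0.5170

The Yule-Walker equations for an AR(p) process read, in matrix form,
  Gamma_p phi = r_p,   with   (Gamma_p)_{ij} = gamma(|i - j|),
                       (r_p)_i = gamma(i),   i,j = 1..p.
Substitute the sample gammas (Toeplitz matrix and right-hand side of size 1):
  Gamma_p = [[1.3648]]
  r_p     = [-0.7056]
With p = 1 this is the single equation gamma(0) phi_1 = gamma(1):
  phi_hat_1 = gamma(1) / gamma(0) = -0.7056 / 1.3648 = -0.5170.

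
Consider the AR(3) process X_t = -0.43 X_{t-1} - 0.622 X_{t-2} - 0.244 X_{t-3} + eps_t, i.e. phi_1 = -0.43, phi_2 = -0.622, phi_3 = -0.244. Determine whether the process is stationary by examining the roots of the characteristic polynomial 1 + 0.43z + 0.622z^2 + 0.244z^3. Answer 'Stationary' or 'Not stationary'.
\text{Stationary}

The AR(p) characteristic polynomial is P(z) = 1 + 0.43z + 0.622z^2 + 0.244z^3.
Stationarity requires all roots to lie outside the unit circle, i.e. |z| > 1 for every root.
Degree 3: look for a simple real root z0 first, then factor out (1 - z/z0) and solve the remaining quadratic.
Testing z0 = -2.5: P(-2.5) = 1 + (0.43)(-2.5) + (0.622)(-2.5)^2 + (0.244)(-2.5)^3
  = 1 + (-1.075) + (3.8875) + (-3.8125) = 0.  So z_0 = -2.5 is a root, |z_0| = 2.5.
Divide out the factor (1 + 0.4 z) = (1 - z/z0) (since 1/z0 = -0.4):
  P(z) = (1 + 0.4 z)(1 + (0.03) z + (0.61) z^2)
  [check: z-coef 0.03 - (-0.4) = 0.43; z^2-coef 0.61 - (-0.4)(0.03) = 0.622; z^3-coef -(-0.4)(0.61) = 0.244.]
Remaining roots from the quadratic factor 1 + (0.03) z + (0.61) z^2:
  Set 1 + (0.03) z + (0.61) z^2 = 0, i.e. a z^2 + b z + c = 0 with a = 0.61, b = 0.03, c = 1.
  Discriminant D = b^2 - 4ac = (0.03)^2 - 4*(0.61)*1 = 0.0009 - (2.44) = -2.4391.
  D < 0, so the roots are the complex-conjugate pair z = (-b +/- i sqrt(-D)) / (2a) = -0.0246 +/- 1.2801i.
  For a conjugate pair |z|^2 = z * conj(z) = (product of roots) = c/a = 1/(0.61) = 1.639344, so |z| = sqrt(1.639344) = 1.2804 for both roots.
Moduli of all roots: 2.5000, 1.2804, 1.2804.
All moduli strictly greater than 1? Yes.
Verdict: Stationary.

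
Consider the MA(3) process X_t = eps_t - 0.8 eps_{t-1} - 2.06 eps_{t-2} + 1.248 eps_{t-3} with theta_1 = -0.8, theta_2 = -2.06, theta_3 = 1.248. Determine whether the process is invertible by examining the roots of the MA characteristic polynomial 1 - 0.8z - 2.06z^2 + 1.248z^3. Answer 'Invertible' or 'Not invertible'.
\text{Not invertible}

The MA(q) characteristic polynomial is P(z) = 1 - 0.8z - 2.06z^2 + 1.248z^3.
Invertibility requires all roots to lie outside the unit circle, i.e. |z| > 1 for every root.
Degree 3: look for a simple real root z0 first, then factor out (1 - z/z0) and solve the remaining quadratic.
Testing z0 = 0.625: P(0.625) = 1 + (-0.8)(0.625) + (-2.06)(0.625)^2 + (1.248)(0.625)^3
  = 1 + (-0.5) + (-0.804688) + (0.304688) = 0.  So z_0 = 0.625 is a root, |z_0| = 0.625.
Divide out the factor (1 - 1.6 z) = (1 - z/z0) (since 1/z0 = 1.6):
  P(z) = (1 - 1.6 z)(1 + (0.8) z + (-0.78) z^2)
  [check: z-coef 0.8 - (1.6) = -0.8; z^2-coef -0.78 - (1.6)(0.8) = -2.06; z^3-coef -(1.6)(-0.78) = 1.248.]
Remaining roots from the quadratic factor 1 + (0.8) z + (-0.78) z^2:
  Set 1 + (0.8) z + (-0.78) z^2 = 0, i.e. a z^2 + b z + c = 0 with a = -0.78, b = 0.8, c = 1.
  Discriminant D = b^2 - 4ac = (0.8)^2 - 4*(-0.78)*1 = 0.64 - (-3.12) = 3.76.
  D >= 0, so the roots are real: z = (-b +/- sqrt(D)) / (2a) = (-0.8 +/- 1.939072) / (-1.56).
    z_1 = (-0.8 + 1.939072) / (-1.56) = -0.7302,   |z_1| = 0.7302.
    z_2 = (-0.8 - 1.939072) / (-1.56) = 1.7558,   |z_2| = 1.7558.
Moduli of all roots: 0.6250, 0.7302, 1.7558.
All moduli strictly greater than 1? No.
Verdict: Not invertible.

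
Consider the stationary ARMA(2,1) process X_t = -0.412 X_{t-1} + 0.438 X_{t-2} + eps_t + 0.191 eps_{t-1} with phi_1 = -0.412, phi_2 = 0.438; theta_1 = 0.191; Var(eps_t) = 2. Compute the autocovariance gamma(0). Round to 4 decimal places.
\gamma(0) = 4.0470

Multiply the model equation by X_{t-k} and take expectations. With theta_0 = psi_0 = 1 and psi_j the MA(infinity) weights, this gives
  gamma(k) - sum_i phi_i gamma(k-i) = c_k,
  c_k = sigma^2 * sum_{j=k..q} theta_j psi_{j-k}   (c_k = 0 for k > q),
using gamma(-m) = gamma(m).
psi-weights needed (psi_j = theta_j + sum_i phi_i psi_{j-i}):
  psi_1 = theta_1 + phi_1 = 0.191 + (-0.412) = -0.221
Right-hand sides:
  c_0 = sigma^2 (1 + theta_1 psi_1) = 2 * (1 + (0.191)(-0.221)) = 2 * 0.957789 = 1.915578
  c_1 = sigma^2 theta_1 = 2 * (0.191) = 0.382
  c_2 = 0
Equations for k = 0, 1, 2 (AR order 2, c_2 = 0):
  (E0) gamma(0) = phi_1 gamma(1) + phi_2 gamma(2) + c_0
  (E1) gamma(1) = phi_1 gamma(0) + phi_2 gamma(1) + c_1
  (E2) gamma(2) = phi_1 gamma(1) + phi_2 gamma(0)
From (E1): gamma(1) = A gamma(0) + B with
  A = phi_1 / (1 - phi_2) = -0.412 / 0.562 = -0.733096,   B = c_1 / (1 - phi_2) = 0.382 / 0.562 = 0.679715.
Insert (E2) into (E0): gamma(0) (1 - phi_2^2) = phi_1 (1 + phi_2) gamma(1) + c_0.
  phi_1 (1 + phi_2) = (-0.412)(1.438) = -0.592456,   1 - phi_2^2 = 0.808156.
Replace gamma(1) by A gamma(0) + B and collect gamma(0):
  gamma(0) [0.808156 - (-0.592456)(-0.733096)] = (-0.592456)(0.679715) + 1.915578
  gamma(0) * 0.373829 = 1.512877
  gamma(0) = 1.512877 / 0.373829 = 4.046977.
Therefore gamma(0) = 4.0470 (to 4 decimal places).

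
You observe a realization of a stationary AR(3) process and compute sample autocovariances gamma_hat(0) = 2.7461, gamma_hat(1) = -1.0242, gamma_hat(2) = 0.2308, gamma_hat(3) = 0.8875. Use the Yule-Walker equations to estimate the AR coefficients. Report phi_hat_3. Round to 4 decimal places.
\hat\phi_{3} = 0.3880

The Yule-Walker equations for an AR(p) process read, in matrix form,
  Gamma_p phi = r_p,   with   (Gamma_p)_{ij} = gamma(|i - j|),
                       (r_p)_i = gamma(i),   i,j = 1..p.
Substitute the sample gammas (Toeplitz matrix and right-hand side of size 3):
  Gamma_p = [[2.7461, -1.0242, 0.2308], [-1.0242, 2.7461, -1.0242], [0.2308, -1.0242, 2.7461]]
  r_p     = [-1.0242, 0.2308, 0.8875]
Written out (R1..R3):
  (R1) 2.7461 phi_1 - 1.0242 phi_2 + 0.2308 phi_3 = -1.0242
  (R2) -1.0242 phi_1 + 2.7461 phi_2 - 1.0242 phi_3 = 0.2308
  (R3) 0.2308 phi_1 - 1.0242 phi_2 + 2.7461 phi_3 = 0.8875
Gaussian elimination:
  R2 <- R2 - (-1.0242/2.7461) R1 = R2 - (-0.372965) R1:  2.364109 phi_2 - 0.93812 phi_3 = -0.151191
  R3 <- R3 - (0.2308/2.7461) R1 = R3 - (0.084046) R1:  -0.93812 phi_2 + 2.726702 phi_3 = 0.97358
  R3 <- R3 - (-0.93812/2.364109) R2 = R3 - (-0.396817) R2:  2.35444 phi_3 = 0.913585
Back-substitution:
  phi_hat_3 = 0.913585 / 2.35444 = 0.388027
  phi_hat_2 = (-0.151191 - (-0.93812)(0.388027)) / 2.364109 = 0.090023
  phi_hat_1 = (-1.0242 - (-1.0242)(0.090023) - (0.2308)(0.388027)) / 2.7461 = -0.372002
So phi_hat = [-0.3720, 0.0900, 0.3880].
Therefore phi_hat_3 = 0.3880.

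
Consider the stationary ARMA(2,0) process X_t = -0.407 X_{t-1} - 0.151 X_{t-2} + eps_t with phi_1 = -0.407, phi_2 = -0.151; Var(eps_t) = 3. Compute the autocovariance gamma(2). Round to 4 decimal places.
\gamma(2) = -0.0249

Multiply the model equation by X_{t-k} and take expectations. With theta_0 = psi_0 = 1 and psi_j the MA(infinity) weights, this gives
  gamma(k) - sum_i phi_i gamma(k-i) = c_k,
  c_k = sigma^2 * sum_{j=k..q} theta_j psi_{j-k}   (c_k = 0 for k > q),
using gamma(-m) = gamma(m).
Pure AR (q = 0): c_0 = sigma^2 = 3, c_k = 0 for k >= 1.
Equations for k = 0, 1, 2 (AR order 2, c_2 = 0):
  (E0) gamma(0) = phi_1 gamma(1) + phi_2 gamma(2) + c_0
  (E1) gamma(1) = phi_1 gamma(0) + phi_2 gamma(1) + c_1
  (E2) gamma(2) = phi_1 gamma(1) + phi_2 gamma(0)
From (E1): gamma(1) = A gamma(0) + B with
  A = phi_1 / (1 - phi_2) = -0.407 / 1.151 = -0.353606,   B = c_1 / (1 - phi_2) = 0 / 1.151 = 0.
Insert (E2) into (E0): gamma(0) (1 - phi_2^2) = phi_1 (1 + phi_2) gamma(1) + c_0.
  phi_1 (1 + phi_2) = (-0.407)(0.849) = -0.345543,   1 - phi_2^2 = 0.977199.
Replace gamma(1) by A gamma(0) + B and collect gamma(0):
  gamma(0) [0.977199 - (-0.345543)(-0.353606)] = c_0 = 3
  gamma(0) * 0.855013 = 3
  gamma(0) = 3 / 0.855013 = 3.508718.
  gamma(1) = A gamma(0) = (-0.353606)(3.508718) = -1.240702.
  gamma(2) = phi_1 gamma(1) + phi_2 gamma(0) = (-0.407)(-1.240702) + (-0.151)(3.508718) = -0.024851.
Therefore gamma(2) = -0.0249 (to 4 decimal places).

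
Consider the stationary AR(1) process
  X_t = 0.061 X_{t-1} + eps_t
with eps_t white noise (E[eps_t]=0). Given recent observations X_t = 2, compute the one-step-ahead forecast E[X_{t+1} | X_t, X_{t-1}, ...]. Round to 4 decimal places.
E[X_{t+1} \mid \mathcal F_t] = 0.1220

For an AR(p) model X_t = c + sum_i phi_i X_{t-i} + eps_t, the
one-step-ahead conditional mean is
  E[X_{t+1} | X_t, ...] = c + sum_i phi_i X_{t+1-i}.
Substitute known values:
  E[X_{t+1} | ...] = (0.061) * (2)
                   = 0.1220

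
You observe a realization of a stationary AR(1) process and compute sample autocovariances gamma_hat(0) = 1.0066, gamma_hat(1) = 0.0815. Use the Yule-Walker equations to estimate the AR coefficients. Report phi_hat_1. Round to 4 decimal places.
\hat\phi_{1} = 0.0810

The Yule-Walker equations for an AR(p) process read, in matrix form,
  Gamma_p phi = r_p,   with   (Gamma_p)_{ij} = gamma(|i - j|),
                       (r_p)_i = gamma(i),   i,j = 1..p.
Substitute the sample gammas (Toeplitz matrix and right-hand side of size 1):
  Gamma_p = [[1.0066]]
  r_p     = [0.0815]
With p = 1 this is the single equation gamma(0) phi_1 = gamma(1):
  phi_hat_1 = gamma(1) / gamma(0) = 0.0815 / 1.0066 = 0.0810.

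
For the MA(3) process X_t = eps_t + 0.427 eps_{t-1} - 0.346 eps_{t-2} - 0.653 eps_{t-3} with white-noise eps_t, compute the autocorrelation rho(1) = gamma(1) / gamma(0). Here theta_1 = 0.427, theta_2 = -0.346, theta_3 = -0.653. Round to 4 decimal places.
\rho(1) = 0.2923

For an MA(q) process with theta_0 = 1, the autocovariance is
  gamma(k) = sigma^2 * sum_{i=0..q-k} theta_i * theta_{i+k},
and rho(k) = gamma(k) / gamma(0). Sigma^2 cancels.
  numerator   = (1)*(0.427) + (0.427)*(-0.346) + (-0.346)*(-0.653) = 0.505196.
  denominator = (1)^2 + (0.427)^2 + (-0.346)^2 + (-0.653)^2 = 1.728454.
  rho(1) = 0.505196 / 1.728454 = 0.2923.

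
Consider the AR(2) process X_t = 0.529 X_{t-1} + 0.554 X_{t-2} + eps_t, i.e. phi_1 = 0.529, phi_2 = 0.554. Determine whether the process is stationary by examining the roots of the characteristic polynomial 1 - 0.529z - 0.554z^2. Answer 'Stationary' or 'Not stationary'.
\text{Not stationary}

The AR(p) characteristic polynomial is P(z) = 1 - 0.529z - 0.554z^2.
Stationarity requires all roots to lie outside the unit circle, i.e. |z| > 1 for every root.
Set 1 + (-0.529) z + (-0.554) z^2 = 0, i.e. a z^2 + b z + c = 0 with a = -0.554, b = -0.529, c = 1.
Discriminant D = b^2 - 4ac = (-0.529)^2 - 4*(-0.554)*1 = 0.279841 - (-2.216) = 2.495841.
D >= 0, so the roots are real: z = (-b +/- sqrt(D)) / (2a) = (0.529 +/- 1.579823) / (-1.108).
  z_1 = (0.529 + 1.579823) / (-1.108) = -1.9033,   |z_1| = 1.9033.
  z_2 = (0.529 - 1.579823) / (-1.108) = 0.9484,   |z_2| = 0.9484.
Moduli of all roots: 1.9033, 0.9484.
All moduli strictly greater than 1? No.
Verdict: Not stationary.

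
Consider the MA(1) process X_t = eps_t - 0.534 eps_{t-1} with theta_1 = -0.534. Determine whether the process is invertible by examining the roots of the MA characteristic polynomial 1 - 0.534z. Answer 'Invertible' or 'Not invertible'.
\text{Invertible}

The MA(q) characteristic polynomial is P(z) = 1 - 0.534z.
Invertibility requires all roots to lie outside the unit circle, i.e. |z| > 1 for every root.
This is linear in z: 1 + (-0.534) z = 0  =>  z = -1/(-0.534) = 1.872659,  |z| = 1.872659.
Moduli of all roots: 1.8727.
All moduli strictly greater than 1? Yes.
Verdict: Invertible.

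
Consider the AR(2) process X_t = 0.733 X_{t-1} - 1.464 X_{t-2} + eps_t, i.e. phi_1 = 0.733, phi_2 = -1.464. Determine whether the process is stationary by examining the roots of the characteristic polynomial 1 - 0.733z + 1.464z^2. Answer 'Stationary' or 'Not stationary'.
\text{Not stationary}

The AR(p) characteristic polynomial is P(z) = 1 - 0.733z + 1.464z^2.
Stationarity requires all roots to lie outside the unit circle, i.e. |z| > 1 for every root.
Set 1 + (-0.733) z + (1.464) z^2 = 0, i.e. a z^2 + b z + c = 0 with a = 1.464, b = -0.733, c = 1.
Discriminant D = b^2 - 4ac = (-0.733)^2 - 4*(1.464)*1 = 0.537289 - (5.856) = -5.318711.
D < 0, so the roots are the complex-conjugate pair z = (-b +/- i sqrt(-D)) / (2a) = 0.2503 +/- 0.7876i.
For a conjugate pair |z|^2 = z * conj(z) = (product of roots) = c/a = 1/(1.464) = 0.68306, so |z| = sqrt(0.68306) = 0.8265 for both roots.
Moduli of all roots: 0.8265, 0.8265.
All moduli strictly greater than 1? No.
Verdict: Not stationary.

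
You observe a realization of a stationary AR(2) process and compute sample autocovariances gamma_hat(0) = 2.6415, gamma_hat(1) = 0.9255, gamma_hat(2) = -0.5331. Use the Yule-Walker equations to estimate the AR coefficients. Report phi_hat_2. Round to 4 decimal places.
\hat\phi_{2} = -0.3700

The Yule-Walker equations for an AR(p) process read, in matrix form,
  Gamma_p phi = r_p,   with   (Gamma_p)_{ij} = gamma(|i - j|),
                       (r_p)_i = gamma(i),   i,j = 1..p.
Substitute the sample gammas (Toeplitz matrix and right-hand side of size 2):
  Gamma_p = [[2.6415, 0.9255], [0.9255, 2.6415]]
  r_p     = [0.9255, -0.5331]
Written out:
  2.6415 phi_1 + 0.9255 phi_2 = 0.9255
  0.9255 phi_1 + 2.6415 phi_2 = -0.5331
Solve by Cramer's rule:
  det = gamma(0)^2 - gamma(1)^2 = (2.6415)^2 - (0.9255)^2 = 6.97752225 - 0.85655025 = 6.120972
  phi_hat_1 = [gamma(1) gamma(0) - gamma(1) gamma(2)] / det = [(0.9255)(2.6415) - (0.9255)(-0.5331)] / 6.120972 = 2.9380923 / 6.120972 = 0.48
  phi_hat_2 = [gamma(0) gamma(2) - gamma(1)^2] / det = [(2.6415)(-0.5331) - (0.9255)^2] / 6.120972 = -2.2647339 / 6.120972 = -0.37
So phi_hat = [0.4800, -0.3700].
Therefore phi_hat_2 = -0.3700.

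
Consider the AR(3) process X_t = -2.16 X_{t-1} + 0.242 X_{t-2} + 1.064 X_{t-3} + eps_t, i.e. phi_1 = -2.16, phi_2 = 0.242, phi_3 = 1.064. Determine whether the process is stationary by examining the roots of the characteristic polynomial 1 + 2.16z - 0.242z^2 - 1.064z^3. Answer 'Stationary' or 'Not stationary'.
\text{Not stationary}

The AR(p) characteristic polynomial is P(z) = 1 + 2.16z - 0.242z^2 - 1.064z^3.
Stationarity requires all roots to lie outside the unit circle, i.e. |z| > 1 for every root.
Degree 3: look for a simple real root z0 first, then factor out (1 - z/z0) and solve the remaining quadratic.
Testing z0 = -1.25: P(-1.25) = 1 + (2.16)(-1.25) + (-0.242)(-1.25)^2 + (-1.064)(-1.25)^3
  = 1 + (-2.7) + (-0.378125) + (2.078125) = 0.  So z_0 = -1.25 is a root, |z_0| = 1.25.
Divide out the factor (1 + 0.8 z) = (1 - z/z0) (since 1/z0 = -0.8):
  P(z) = (1 + 0.8 z)(1 + (1.36) z + (-1.33) z^2)
  [check: z-coef 1.36 - (-0.8) = 2.16; z^2-coef -1.33 - (-0.8)(1.36) = -0.242; z^3-coef -(-0.8)(-1.33) = -1.064.]
Remaining roots from the quadratic factor 1 + (1.36) z + (-1.33) z^2:
  Set 1 + (1.36) z + (-1.33) z^2 = 0, i.e. a z^2 + b z + c = 0 with a = -1.33, b = 1.36, c = 1.
  Discriminant D = b^2 - 4ac = (1.36)^2 - 4*(-1.33)*1 = 1.8496 - (-5.32) = 7.1696.
  D >= 0, so the roots are real: z = (-b +/- sqrt(D)) / (2a) = (-1.36 +/- 2.677611) / (-2.66).
    z_1 = (-1.36 + 2.677611) / (-2.66) = -0.4953,   |z_1| = 0.4953.
    z_2 = (-1.36 - 2.677611) / (-2.66) = 1.5179,   |z_2| = 1.5179.
Moduli of all roots: 1.2500, 0.4953, 1.5179.
All moduli strictly greater than 1? No.
Verdict: Not stationary.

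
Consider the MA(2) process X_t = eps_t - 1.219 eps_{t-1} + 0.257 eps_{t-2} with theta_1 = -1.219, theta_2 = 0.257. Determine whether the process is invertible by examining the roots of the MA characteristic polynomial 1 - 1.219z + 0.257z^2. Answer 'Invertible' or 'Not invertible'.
\text{Invertible}

The MA(q) characteristic polynomial is P(z) = 1 - 1.219z + 0.257z^2.
Invertibility requires all roots to lie outside the unit circle, i.e. |z| > 1 for every root.
Set 1 + (-1.219) z + (0.257) z^2 = 0, i.e. a z^2 + b z + c = 0 with a = 0.257, b = -1.219, c = 1.
Discriminant D = b^2 - 4ac = (-1.219)^2 - 4*(0.257)*1 = 1.485961 - (1.028) = 0.457961.
D >= 0, so the roots are real: z = (-b +/- sqrt(D)) / (2a) = (1.219 +/- 0.676728) / (0.514).
  z_1 = (1.219 + 0.676728) / (0.514) = 3.6882,   |z_1| = 3.6882.
  z_2 = (1.219 - 0.676728) / (0.514) = 1.055,   |z_2| = 1.055.
Moduli of all roots: 3.6882, 1.0550.
All moduli strictly greater than 1? Yes.
Verdict: Invertible.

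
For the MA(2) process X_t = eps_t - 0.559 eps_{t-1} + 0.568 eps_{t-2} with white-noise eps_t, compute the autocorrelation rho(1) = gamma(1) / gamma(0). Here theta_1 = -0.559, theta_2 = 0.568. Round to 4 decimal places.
\rho(1) = -0.5361

For an MA(q) process with theta_0 = 1, the autocovariance is
  gamma(k) = sigma^2 * sum_{i=0..q-k} theta_i * theta_{i+k},
and rho(k) = gamma(k) / gamma(0). Sigma^2 cancels.
  numerator   = (1)*(-0.559) + (-0.559)*(0.568) = -0.876512.
  denominator = (1)^2 + (-0.559)^2 + (0.568)^2 = 1.635105.
  rho(1) = -0.876512 / 1.635105 = -0.5361.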